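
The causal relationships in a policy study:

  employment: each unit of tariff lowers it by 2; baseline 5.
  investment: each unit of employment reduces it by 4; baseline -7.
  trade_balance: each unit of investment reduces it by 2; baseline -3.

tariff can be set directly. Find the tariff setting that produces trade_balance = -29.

tariff = 5

Substituting into the investment equation gives investment = 8*tariff - 27.
So trade_balance = -16*tariff + 51.
Solve -16*tariff + 51 = -29: tariff = (-29 - 51) / -16 = 5.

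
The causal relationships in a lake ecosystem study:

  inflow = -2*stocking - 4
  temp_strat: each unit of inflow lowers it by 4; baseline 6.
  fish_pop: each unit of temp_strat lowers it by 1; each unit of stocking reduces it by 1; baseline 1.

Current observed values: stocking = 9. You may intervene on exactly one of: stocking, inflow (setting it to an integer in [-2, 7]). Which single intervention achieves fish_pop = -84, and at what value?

Intervening on stocking: with other inputs at their observed values, fish_pop = -9*stocking - 21. Solving for -84 gives stocking = 7, within [-2, 7].
Intervening on inflow: fish_pop = 4*inflow - 14. Reaching -84 requires inflow = -35/2, not an integer.

set stocking = 7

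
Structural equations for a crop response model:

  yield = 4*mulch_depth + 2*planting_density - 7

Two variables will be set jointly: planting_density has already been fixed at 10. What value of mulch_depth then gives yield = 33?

With planting_density held at 10:
Substituting into the yield equation gives yield = 4*mulch_depth + 13.
Solve 4*mulch_depth + 13 = 33: mulch_depth = (33 - 13) / 4 = 5.

mulch_depth = 5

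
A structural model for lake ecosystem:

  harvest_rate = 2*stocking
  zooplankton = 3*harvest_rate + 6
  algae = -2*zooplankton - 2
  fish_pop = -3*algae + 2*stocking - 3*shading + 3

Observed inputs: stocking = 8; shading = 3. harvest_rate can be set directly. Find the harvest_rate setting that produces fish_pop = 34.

Intervening on harvest_rate fixes its value directly, overriding its dependence on stocking.
Substituting into the algae equation gives algae = -6*harvest_rate - 14.
So fish_pop = 18*harvest_rate + 52.
Solve 18*harvest_rate + 52 = 34: harvest_rate = (34 - 52) / 18 = -1.

harvest_rate = -1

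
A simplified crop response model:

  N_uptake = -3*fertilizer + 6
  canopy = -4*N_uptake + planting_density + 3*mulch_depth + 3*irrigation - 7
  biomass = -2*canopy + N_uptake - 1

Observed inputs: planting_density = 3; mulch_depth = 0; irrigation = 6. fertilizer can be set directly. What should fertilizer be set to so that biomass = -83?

fertilizer = 4

Substituting into the canopy equation gives canopy = 12*fertilizer - 10.
Substituting into the biomass equation gives biomass = -27*fertilizer + 25.
Solve -27*fertilizer + 25 = -83: fertilizer = (-83 - 25) / -27 = 4.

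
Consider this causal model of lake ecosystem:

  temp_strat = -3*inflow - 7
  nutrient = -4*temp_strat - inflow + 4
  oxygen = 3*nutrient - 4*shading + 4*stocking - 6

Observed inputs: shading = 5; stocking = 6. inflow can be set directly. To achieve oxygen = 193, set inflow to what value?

Substituting into the nutrient equation gives nutrient = 11*inflow + 32.
So oxygen = 33*inflow + 94.
Solve 33*inflow + 94 = 193: inflow = (193 - 94) / 33 = 3.

inflow = 3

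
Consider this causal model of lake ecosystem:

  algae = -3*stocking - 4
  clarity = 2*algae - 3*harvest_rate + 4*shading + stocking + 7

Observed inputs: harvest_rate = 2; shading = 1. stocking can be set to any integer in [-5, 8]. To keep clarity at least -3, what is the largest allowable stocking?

stocking = 0

Substituting into the clarity equation gives clarity = -5*stocking - 3.
Require -5*stocking - 3 ≥ -3, so stocking ≤ 0.
The largest integer in [-5, 8] satisfying this is 0.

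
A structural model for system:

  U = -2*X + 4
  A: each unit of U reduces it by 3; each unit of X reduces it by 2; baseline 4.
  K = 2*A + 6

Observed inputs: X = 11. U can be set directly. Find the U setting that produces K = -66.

U = 6

Intervening on U fixes its value directly, overriding its dependence on X.
Substituting into the A equation gives A = -3*U - 18.
Substituting into the K equation gives K = -6*U - 30.
Solve -6*U - 30 = -66: U = (-66 + 30) / -6 = 6.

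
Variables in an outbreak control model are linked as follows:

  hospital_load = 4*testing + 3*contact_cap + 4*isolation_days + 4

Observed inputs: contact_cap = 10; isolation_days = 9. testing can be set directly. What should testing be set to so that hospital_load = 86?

Substituting into the hospital_load equation gives hospital_load = 4*testing + 70.
Solve 4*testing + 70 = 86: testing = (86 - 70) / 4 = 4.

testing = 4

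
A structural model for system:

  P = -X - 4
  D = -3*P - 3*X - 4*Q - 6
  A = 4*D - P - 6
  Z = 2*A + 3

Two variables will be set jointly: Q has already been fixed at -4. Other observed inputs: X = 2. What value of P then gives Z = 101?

P = -3

With Q held at -4:
Intervening on P fixes its value directly, overriding its dependence on X.
Substituting into the D equation gives D = -3*P + 4.
A becomes -13*P + 10.
Substituting into the Z equation gives Z = -26*P + 23.
Solve -26*P + 23 = 101: P = (101 - 23) / -26 = -3.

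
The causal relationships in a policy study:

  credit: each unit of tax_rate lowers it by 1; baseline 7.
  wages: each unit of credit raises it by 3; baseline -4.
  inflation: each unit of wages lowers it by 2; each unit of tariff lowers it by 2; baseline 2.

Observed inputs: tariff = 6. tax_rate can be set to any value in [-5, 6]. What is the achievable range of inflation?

-74 to -8

Substituting into the wages equation gives wages = -3*tax_rate + 17.
Substituting into the inflation equation gives inflation = 6*tax_rate - 44.
Linear in tax_rate, so extremes are at the endpoints: tax_rate = -5 gives inflation = -74; tax_rate = 6 gives inflation = -8.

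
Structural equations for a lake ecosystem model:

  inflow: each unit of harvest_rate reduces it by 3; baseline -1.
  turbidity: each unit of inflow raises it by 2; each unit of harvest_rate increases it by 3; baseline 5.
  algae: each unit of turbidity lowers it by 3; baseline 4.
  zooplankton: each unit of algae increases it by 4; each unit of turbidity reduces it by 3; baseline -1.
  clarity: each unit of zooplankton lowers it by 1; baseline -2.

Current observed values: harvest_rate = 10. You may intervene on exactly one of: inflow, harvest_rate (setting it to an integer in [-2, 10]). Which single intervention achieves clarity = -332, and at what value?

Intervening on inflow: clarity = 30*inflow + 508. Reaching -332 requires inflow = -28, outside [-2, 10].
Intervening on harvest_rate: with other inputs at their observed values, clarity = -45*harvest_rate + 28. Solving for -332 gives harvest_rate = 8, within [-2, 10].

set harvest_rate = 8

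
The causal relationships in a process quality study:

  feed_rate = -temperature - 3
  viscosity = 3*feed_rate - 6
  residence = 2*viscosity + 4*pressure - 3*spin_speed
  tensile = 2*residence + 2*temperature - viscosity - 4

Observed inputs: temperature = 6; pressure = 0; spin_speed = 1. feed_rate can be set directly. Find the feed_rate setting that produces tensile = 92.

Intervening on feed_rate fixes its value directly, overriding its dependence on temperature.
Substituting into the residence equation gives residence = 6*feed_rate - 15.
Substituting into the tensile equation gives tensile = 9*feed_rate - 16.
Solve 9*feed_rate - 16 = 92: feed_rate = (92 + 16) / 9 = 12.

feed_rate = 12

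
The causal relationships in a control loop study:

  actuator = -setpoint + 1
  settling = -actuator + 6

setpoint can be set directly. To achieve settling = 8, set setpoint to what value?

Substituting into the settling equation gives settling = setpoint + 5.
Solve setpoint + 5 = 8: setpoint = (8 - 5) / 1 = 3.

setpoint = 3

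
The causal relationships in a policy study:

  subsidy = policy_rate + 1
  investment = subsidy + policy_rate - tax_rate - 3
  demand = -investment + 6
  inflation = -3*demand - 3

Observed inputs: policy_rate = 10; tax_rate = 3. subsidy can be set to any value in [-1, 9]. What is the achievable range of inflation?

Intervening on subsidy fixes its value directly, overriding its dependence on policy_rate.
Substituting into the investment equation gives investment = subsidy + 4.
Substituting into the demand equation gives demand = -subsidy + 2.
Substituting into the inflation equation gives inflation = 3*subsidy - 9.
Linear in subsidy, so extremes are at the endpoints: subsidy = -1 gives inflation = -12; subsidy = 9 gives inflation = 18.

-12 to 18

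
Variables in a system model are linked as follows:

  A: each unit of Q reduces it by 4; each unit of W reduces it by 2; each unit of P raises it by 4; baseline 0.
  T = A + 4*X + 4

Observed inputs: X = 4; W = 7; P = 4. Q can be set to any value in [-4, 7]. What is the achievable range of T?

-6 to 38

Substituting into the A equation gives A = -4*Q + 2.
Substituting into the T equation gives T = -4*Q + 22.
Linear in Q, so extremes are at the endpoints: Q = -4 gives T = 38; Q = 7 gives T = -6.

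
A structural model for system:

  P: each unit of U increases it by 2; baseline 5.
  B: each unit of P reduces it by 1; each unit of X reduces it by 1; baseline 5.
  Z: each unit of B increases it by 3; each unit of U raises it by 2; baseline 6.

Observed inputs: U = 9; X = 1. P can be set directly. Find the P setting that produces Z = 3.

P = 11

Intervening on P fixes its value directly, overriding its dependence on U.
Substituting into the B equation gives B = -P + 4.
Substituting into the Z equation gives Z = -3*P + 36.
Solve -3*P + 36 = 3: P = (3 - 36) / -3 = 11.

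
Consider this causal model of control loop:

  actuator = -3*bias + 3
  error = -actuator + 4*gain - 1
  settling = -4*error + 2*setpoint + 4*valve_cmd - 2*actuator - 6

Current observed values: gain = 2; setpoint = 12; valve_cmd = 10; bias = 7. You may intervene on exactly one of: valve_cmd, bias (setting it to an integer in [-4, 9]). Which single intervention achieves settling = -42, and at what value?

Intervening on valve_cmd: with other inputs at their observed values, settling = 4*valve_cmd - 46. Solving for -42 gives valve_cmd = 1, within [-4, 9].
Intervening on bias: settling = -6*bias + 36. Reaching -42 requires bias = 13, outside [-4, 9].

set valve_cmd = 1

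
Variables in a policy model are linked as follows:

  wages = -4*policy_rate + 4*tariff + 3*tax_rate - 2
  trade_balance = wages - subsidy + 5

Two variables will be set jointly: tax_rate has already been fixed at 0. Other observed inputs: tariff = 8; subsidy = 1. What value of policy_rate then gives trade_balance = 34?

policy_rate = 0

With tax_rate held at 0:
Substituting into the wages equation gives wages = -4*policy_rate + 30.
Substituting into the trade_balance equation gives trade_balance = -4*policy_rate + 34.
Solve -4*policy_rate + 34 = 34: policy_rate = (34 - 34) / -4 = 0.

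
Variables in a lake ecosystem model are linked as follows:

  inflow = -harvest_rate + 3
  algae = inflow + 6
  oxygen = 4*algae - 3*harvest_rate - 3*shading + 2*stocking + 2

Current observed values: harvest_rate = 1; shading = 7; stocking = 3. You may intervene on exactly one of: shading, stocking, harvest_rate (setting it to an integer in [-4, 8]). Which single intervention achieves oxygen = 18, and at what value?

Intervening on shading: oxygen = -3*shading + 37. Reaching 18 requires shading = 19/3, not an integer.
Intervening on stocking: with other inputs at their observed values, oxygen = 2*stocking + 10. Solving for 18 gives stocking = 4, within [-4, 8].
Intervening on harvest_rate: oxygen = -7*harvest_rate + 23. Reaching 18 requires harvest_rate = 5/7, not an integer.

set stocking = 4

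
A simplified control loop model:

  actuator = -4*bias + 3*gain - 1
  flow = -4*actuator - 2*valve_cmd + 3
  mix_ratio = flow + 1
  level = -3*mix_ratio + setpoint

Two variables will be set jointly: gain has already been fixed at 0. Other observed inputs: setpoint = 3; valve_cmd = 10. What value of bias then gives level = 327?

bias = -6

With gain held at 0:
Substituting into the actuator equation gives actuator = -4*bias - 1.
Substituting into the flow equation gives flow = 16*bias - 13.
So mix_ratio = 16*bias - 12.
So level = -48*bias + 39.
Solve -48*bias + 39 = 327: bias = (327 - 39) / -48 = -6.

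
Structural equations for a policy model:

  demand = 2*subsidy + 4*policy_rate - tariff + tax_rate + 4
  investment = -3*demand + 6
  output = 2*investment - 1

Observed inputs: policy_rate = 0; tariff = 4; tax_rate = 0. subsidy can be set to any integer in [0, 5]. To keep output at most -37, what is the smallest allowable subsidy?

Substituting into the demand equation gives demand = 2*subsidy.
So investment = -6*subsidy + 6.
So output = -12*subsidy + 11.
Require -12*subsidy + 11 ≤ -37, so subsidy ≥ 4.
The smallest integer in [0, 5] satisfying this is 4.

subsidy = 4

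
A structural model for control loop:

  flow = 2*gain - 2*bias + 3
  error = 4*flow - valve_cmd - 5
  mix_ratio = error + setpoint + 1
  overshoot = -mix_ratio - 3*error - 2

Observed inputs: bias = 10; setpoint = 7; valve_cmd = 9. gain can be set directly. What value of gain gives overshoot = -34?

Substituting into the flow equation gives flow = 2*gain - 17.
So error = 8*gain - 82.
Substituting into the mix_ratio equation gives mix_ratio = 8*gain - 74.
So overshoot = -32*gain + 318.
Solve -32*gain + 318 = -34: gain = (-34 - 318) / -32 = 11.

gain = 11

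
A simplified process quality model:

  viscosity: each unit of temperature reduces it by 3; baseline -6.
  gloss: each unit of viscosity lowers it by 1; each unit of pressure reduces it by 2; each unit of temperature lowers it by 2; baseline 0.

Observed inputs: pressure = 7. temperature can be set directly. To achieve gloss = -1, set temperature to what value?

temperature = 7

Substituting into the gloss equation gives gloss = temperature - 8.
Solve temperature - 8 = -1: temperature = (-1 + 8) / 1 = 7.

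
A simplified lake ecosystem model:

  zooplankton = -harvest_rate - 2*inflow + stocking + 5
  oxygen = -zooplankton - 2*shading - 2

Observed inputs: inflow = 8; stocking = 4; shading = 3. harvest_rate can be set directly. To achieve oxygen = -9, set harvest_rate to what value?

Substituting into the zooplankton equation gives zooplankton = -harvest_rate - 7.
So oxygen = harvest_rate - 1.
Solve harvest_rate - 1 = -9: harvest_rate = (-9 + 1) / 1 = -8.

harvest_rate = -8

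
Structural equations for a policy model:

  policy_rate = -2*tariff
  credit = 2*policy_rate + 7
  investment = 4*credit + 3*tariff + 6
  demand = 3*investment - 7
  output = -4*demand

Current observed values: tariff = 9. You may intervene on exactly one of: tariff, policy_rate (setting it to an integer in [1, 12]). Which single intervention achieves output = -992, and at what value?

set policy_rate = 3

Intervening on tariff: output = 156*tariff - 380. Reaching -992 requires tariff = -51/13, not an integer.
Intervening on policy_rate: with other inputs at their observed values, output = -96*policy_rate - 704. Solving for -992 gives policy_rate = 3, within [1, 12].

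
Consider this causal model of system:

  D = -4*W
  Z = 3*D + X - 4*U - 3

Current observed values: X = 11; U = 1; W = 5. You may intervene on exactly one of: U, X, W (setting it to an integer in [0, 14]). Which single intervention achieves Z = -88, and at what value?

set U = 9

Intervening on U: with other inputs at their observed values, Z = -4*U - 52. Solving for -88 gives U = 9, within [0, 14].
Intervening on X: Z = X - 67. Reaching -88 requires X = -21, outside [0, 14].
Intervening on W: Z = -12*W + 4. Reaching -88 requires W = 23/3, not an integer.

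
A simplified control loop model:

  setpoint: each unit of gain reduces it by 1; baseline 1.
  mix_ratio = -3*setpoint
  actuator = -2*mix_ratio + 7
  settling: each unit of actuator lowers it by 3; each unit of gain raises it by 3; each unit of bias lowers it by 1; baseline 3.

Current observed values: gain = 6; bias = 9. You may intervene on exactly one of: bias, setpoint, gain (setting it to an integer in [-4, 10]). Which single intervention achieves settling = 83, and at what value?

Intervening on bias: with other inputs at their observed values, settling = -bias + 90. Solving for 83 gives bias = 7, within [-4, 10].
Intervening on setpoint: settling = -18*setpoint - 9. Reaching 83 requires setpoint = -46/9, not an integer.
Intervening on gain: settling = 21*gain - 45. Reaching 83 requires gain = 128/21, not an integer.

set bias = 7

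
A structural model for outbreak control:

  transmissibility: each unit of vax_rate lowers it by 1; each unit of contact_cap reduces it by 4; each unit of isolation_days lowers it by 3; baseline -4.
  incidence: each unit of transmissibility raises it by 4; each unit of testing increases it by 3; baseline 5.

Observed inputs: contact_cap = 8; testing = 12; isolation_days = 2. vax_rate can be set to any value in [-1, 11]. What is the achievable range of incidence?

Substituting into the transmissibility equation gives transmissibility = -vax_rate - 42.
So incidence = -4*vax_rate - 127.
Linear in vax_rate, so extremes are at the endpoints: vax_rate = -1 gives incidence = -123; vax_rate = 11 gives incidence = -171.

-171 to -123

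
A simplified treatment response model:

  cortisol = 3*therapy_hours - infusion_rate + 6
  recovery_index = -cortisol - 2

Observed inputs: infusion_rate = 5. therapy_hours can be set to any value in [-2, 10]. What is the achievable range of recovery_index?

-33 to 3

Substituting into the cortisol equation gives cortisol = 3*therapy_hours + 1.
This gives recovery_index = -3*therapy_hours - 3.
Linear in therapy_hours, so extremes are at the endpoints: therapy_hours = -2 gives recovery_index = 3; therapy_hours = 10 gives recovery_index = -33.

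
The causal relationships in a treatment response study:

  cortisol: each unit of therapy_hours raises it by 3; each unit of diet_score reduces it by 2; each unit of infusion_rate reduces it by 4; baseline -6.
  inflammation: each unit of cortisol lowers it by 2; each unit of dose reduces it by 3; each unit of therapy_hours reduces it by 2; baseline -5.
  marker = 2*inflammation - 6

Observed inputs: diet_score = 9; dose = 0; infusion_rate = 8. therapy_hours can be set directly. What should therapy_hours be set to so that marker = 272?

therapy_hours = -4

Substituting into the cortisol equation gives cortisol = 3*therapy_hours - 56.
This gives inflammation = -8*therapy_hours + 107.
Substituting into the marker equation gives marker = -16*therapy_hours + 208.
Solve -16*therapy_hours + 208 = 272: therapy_hours = (272 - 208) / -16 = -4.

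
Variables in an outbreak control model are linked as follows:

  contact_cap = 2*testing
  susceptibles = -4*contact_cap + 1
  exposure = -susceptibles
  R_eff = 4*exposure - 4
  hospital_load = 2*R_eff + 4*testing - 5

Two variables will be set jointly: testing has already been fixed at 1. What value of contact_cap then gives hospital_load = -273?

contact_cap = -8

With testing held at 1:
Intervening on contact_cap fixes its value directly, overriding its dependence on testing.
Substituting into the exposure equation gives exposure = 4*contact_cap - 1.
Substituting into the R_eff equation gives R_eff = 16*contact_cap - 8.
Substituting into the hospital_load equation gives hospital_load = 32*contact_cap - 17.
Solve 32*contact_cap - 17 = -273: contact_cap = (-273 + 17) / 32 = -8.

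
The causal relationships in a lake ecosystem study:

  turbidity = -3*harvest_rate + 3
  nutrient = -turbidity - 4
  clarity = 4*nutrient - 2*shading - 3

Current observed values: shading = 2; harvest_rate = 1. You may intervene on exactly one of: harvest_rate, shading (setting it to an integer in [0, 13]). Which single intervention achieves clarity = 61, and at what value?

set harvest_rate = 8

Intervening on harvest_rate: with other inputs at their observed values, clarity = 12*harvest_rate - 35. Solving for 61 gives harvest_rate = 8, within [0, 13].
Intervening on shading: clarity = -2*shading - 19. Reaching 61 requires shading = -40, outside [0, 13].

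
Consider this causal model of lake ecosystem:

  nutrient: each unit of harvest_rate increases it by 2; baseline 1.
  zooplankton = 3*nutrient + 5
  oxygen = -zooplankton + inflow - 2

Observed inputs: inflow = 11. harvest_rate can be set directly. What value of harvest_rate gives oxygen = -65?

Substituting into the zooplankton equation gives zooplankton = 6*harvest_rate + 8.
Substituting into the oxygen equation gives oxygen = -6*harvest_rate + 1.
Solve -6*harvest_rate + 1 = -65: harvest_rate = (-65 - 1) / -6 = 11.

harvest_rate = 11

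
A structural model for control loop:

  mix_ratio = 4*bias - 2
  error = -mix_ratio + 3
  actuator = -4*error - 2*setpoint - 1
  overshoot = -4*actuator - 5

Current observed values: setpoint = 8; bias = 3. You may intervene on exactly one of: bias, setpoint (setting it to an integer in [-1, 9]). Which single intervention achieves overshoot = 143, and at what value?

Intervening on bias: with other inputs at their observed values, overshoot = -64*bias + 143. Solving for 143 gives bias = 0, within [-1, 9].
Intervening on setpoint: overshoot = 8*setpoint - 113. Reaching 143 requires setpoint = 32, outside [-1, 9].

set bias = 0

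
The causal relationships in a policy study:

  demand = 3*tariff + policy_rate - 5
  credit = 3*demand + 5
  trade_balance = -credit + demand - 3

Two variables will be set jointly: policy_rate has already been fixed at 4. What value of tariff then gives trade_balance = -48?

tariff = 7

With policy_rate held at 4:
Substituting into the demand equation gives demand = 3*tariff - 1.
Substituting into the credit equation gives credit = 9*tariff + 2.
Substituting into the trade_balance equation gives trade_balance = -6*tariff - 6.
Solve -6*tariff - 6 = -48: tariff = (-48 + 6) / -6 = 7.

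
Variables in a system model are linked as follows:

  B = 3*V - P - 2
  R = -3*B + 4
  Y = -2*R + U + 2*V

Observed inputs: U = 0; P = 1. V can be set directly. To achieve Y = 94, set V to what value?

Substituting into the B equation gives B = 3*V - 3.
Substituting into the R equation gives R = -9*V + 13.
Y becomes 20*V - 26.
Solve 20*V - 26 = 94: V = (94 + 26) / 20 = 6.

V = 6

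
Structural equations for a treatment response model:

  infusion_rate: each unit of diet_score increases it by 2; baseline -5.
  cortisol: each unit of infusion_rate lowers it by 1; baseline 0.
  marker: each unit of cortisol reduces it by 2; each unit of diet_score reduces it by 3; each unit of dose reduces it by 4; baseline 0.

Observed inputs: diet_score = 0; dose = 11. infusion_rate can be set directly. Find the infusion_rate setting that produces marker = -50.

Intervening on infusion_rate fixes its value directly, overriding its dependence on diet_score.
Substituting into the marker equation gives marker = 2*infusion_rate - 44.
Solve 2*infusion_rate - 44 = -50: infusion_rate = (-50 + 44) / 2 = -3.

infusion_rate = -3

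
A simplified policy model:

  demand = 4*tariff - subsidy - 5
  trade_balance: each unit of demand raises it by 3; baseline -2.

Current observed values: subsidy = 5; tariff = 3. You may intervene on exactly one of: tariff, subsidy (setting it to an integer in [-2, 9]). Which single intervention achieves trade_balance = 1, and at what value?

Intervening on tariff: trade_balance = 12*tariff - 32. Reaching 1 requires tariff = 11/4, not an integer.
Intervening on subsidy: with other inputs at their observed values, trade_balance = -3*subsidy + 19. Solving for 1 gives subsidy = 6, within [-2, 9].

set subsidy = 6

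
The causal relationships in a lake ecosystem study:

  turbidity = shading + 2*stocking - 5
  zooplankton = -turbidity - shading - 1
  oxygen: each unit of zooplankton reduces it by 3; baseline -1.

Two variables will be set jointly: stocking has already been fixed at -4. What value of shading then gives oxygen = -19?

shading = 3

With stocking held at -4:
Substituting into the turbidity equation gives turbidity = shading - 13.
zooplankton becomes -2*shading + 12.
Substituting into the oxygen equation gives oxygen = 6*shading - 37.
Solve 6*shading - 37 = -19: shading = (-19 + 37) / 6 = 3.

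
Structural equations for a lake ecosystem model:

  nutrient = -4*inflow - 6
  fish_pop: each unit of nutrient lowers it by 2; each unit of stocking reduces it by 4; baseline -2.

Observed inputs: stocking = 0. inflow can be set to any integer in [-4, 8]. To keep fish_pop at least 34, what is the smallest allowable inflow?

Substituting into the fish_pop equation gives fish_pop = 8*inflow + 10.
Require 8*inflow + 10 ≥ 34, so inflow ≥ 3.
The smallest integer in [-4, 8] satisfying this is 3.

inflow = 3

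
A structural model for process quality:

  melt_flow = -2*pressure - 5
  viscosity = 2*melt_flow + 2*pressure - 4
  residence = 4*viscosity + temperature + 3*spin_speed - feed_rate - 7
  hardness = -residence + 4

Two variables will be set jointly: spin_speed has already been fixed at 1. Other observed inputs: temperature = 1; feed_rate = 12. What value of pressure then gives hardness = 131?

pressure = 7

With spin_speed held at 1:
Substituting into the viscosity equation gives viscosity = -2*pressure - 14.
residence becomes -8*pressure - 71.
So hardness = 8*pressure + 75.
Solve 8*pressure + 75 = 131: pressure = (131 - 75) / 8 = 7.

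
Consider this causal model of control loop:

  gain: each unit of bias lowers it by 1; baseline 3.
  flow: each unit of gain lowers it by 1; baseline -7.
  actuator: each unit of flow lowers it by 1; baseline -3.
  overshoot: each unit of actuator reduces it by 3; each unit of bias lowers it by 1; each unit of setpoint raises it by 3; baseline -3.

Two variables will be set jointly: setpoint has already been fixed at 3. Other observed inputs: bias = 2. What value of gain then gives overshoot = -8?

With setpoint held at 3:
Intervening on gain fixes its value directly, overriding its dependence on bias.
Substituting into the actuator equation gives actuator = gain + 4.
overshoot becomes -3*gain - 8.
Solve -3*gain - 8 = -8: gain = (-8 + 8) / -3 = 0.

gain = 0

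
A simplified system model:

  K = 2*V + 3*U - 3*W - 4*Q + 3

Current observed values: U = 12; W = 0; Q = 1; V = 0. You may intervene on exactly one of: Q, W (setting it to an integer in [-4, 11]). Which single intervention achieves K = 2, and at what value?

set W = 11

Intervening on Q: K = -4*Q + 39. Reaching 2 requires Q = 37/4, not an integer.
Intervening on W: with other inputs at their observed values, K = -3*W + 35. Solving for 2 gives W = 11, within [-4, 11].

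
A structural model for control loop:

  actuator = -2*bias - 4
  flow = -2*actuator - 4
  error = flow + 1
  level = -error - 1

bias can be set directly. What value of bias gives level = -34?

bias = 7

Substituting into the flow equation gives flow = 4*bias + 4.
So error = 4*bias + 5.
Substituting into the level equation gives level = -4*bias - 6.
Solve -4*bias - 6 = -34: bias = (-34 + 6) / -4 = 7.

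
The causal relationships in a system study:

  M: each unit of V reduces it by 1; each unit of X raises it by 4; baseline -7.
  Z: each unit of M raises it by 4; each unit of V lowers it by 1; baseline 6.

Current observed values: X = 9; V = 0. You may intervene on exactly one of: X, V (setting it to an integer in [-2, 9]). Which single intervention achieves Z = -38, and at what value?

Intervening on X: with other inputs at their observed values, Z = 16*X - 22. Solving for -38 gives X = -1, within [-2, 9].
Intervening on V: Z = -5*V + 122. Reaching -38 requires V = 32, outside [-2, 9].

set X = -1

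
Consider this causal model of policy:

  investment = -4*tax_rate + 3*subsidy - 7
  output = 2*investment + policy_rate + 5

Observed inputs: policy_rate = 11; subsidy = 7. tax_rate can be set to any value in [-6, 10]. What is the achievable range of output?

-36 to 92

Substituting into the investment equation gives investment = -4*tax_rate + 14.
output becomes -8*tax_rate + 44.
Linear in tax_rate, so extremes are at the endpoints: tax_rate = -6 gives output = 92; tax_rate = 10 gives output = -36.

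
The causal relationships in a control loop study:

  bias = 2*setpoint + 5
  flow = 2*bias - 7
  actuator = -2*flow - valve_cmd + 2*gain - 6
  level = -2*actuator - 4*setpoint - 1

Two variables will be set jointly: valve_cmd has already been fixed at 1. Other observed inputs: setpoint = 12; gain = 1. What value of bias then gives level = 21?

With valve_cmd held at 1:
Intervening on bias fixes its value directly, overriding its dependence on setpoint.
Substituting into the actuator equation gives actuator = -4*bias + 9.
level becomes 8*bias - 67.
Solve 8*bias - 67 = 21: bias = (21 + 67) / 8 = 11.

bias = 11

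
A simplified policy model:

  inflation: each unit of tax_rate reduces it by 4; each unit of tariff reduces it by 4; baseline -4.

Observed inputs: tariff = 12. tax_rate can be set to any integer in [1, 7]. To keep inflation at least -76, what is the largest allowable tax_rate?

tax_rate = 6

Substituting into the inflation equation gives inflation = -4*tax_rate - 52.
Require -4*tax_rate - 52 ≥ -76, so tax_rate ≤ 6.
The largest integer in [1, 7] satisfying this is 6.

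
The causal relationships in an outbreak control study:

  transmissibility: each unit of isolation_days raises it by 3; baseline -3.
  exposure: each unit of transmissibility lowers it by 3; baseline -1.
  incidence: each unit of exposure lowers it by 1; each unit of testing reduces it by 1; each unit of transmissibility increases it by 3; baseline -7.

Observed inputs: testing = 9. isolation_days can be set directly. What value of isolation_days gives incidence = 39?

isolation_days = 4

Substituting into the exposure equation gives exposure = -9*isolation_days + 8.
Substituting into the incidence equation gives incidence = 18*isolation_days - 33.
Solve 18*isolation_days - 33 = 39: isolation_days = (39 + 33) / 18 = 4.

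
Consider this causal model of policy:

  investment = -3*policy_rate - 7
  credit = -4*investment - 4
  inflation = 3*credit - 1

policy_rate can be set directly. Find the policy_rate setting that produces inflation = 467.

Substituting into the credit equation gives credit = 12*policy_rate + 24.
inflation becomes 36*policy_rate + 71.
Solve 36*policy_rate + 71 = 467: policy_rate = (467 - 71) / 36 = 11.

policy_rate = 11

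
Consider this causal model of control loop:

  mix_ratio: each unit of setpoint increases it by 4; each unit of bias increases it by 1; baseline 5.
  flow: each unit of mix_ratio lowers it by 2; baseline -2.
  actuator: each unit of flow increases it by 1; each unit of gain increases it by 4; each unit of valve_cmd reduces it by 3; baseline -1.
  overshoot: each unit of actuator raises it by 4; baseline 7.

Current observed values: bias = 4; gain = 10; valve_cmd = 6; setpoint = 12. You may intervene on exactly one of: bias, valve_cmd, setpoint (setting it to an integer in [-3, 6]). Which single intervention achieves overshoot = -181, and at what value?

set setpoint = 6

Intervening on bias: overshoot = -8*bias - 341. Reaching -181 requires bias = -20, outside [-3, 6].
Intervening on valve_cmd: overshoot = -12*valve_cmd - 301. Reaching -181 requires valve_cmd = -10, outside [-3, 6].
Intervening on setpoint: with other inputs at their observed values, overshoot = -32*setpoint + 11. Solving for -181 gives setpoint = 6, within [-3, 6].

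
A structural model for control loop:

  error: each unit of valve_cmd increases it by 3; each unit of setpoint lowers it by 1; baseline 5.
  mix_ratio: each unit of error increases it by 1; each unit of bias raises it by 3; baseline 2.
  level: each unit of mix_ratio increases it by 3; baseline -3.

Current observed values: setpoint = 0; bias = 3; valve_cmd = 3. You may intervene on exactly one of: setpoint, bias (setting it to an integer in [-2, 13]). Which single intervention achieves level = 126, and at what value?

set bias = 9

Intervening on setpoint: level = -3*setpoint + 72. Reaching 126 requires setpoint = -18, outside [-2, 13].
Intervening on bias: with other inputs at their observed values, level = 9*bias + 45. Solving for 126 gives bias = 9, within [-2, 13].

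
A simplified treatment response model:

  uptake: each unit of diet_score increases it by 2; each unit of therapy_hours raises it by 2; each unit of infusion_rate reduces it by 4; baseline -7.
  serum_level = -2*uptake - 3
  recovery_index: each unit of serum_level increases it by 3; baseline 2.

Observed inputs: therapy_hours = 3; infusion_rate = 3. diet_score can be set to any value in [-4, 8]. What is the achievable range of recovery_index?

-25 to 119

Substituting into the uptake equation gives uptake = 2*diet_score - 13.
Substituting into the serum_level equation gives serum_level = -4*diet_score + 23.
This gives recovery_index = -12*diet_score + 71.
Linear in diet_score, so extremes are at the endpoints: diet_score = -4 gives recovery_index = 119; diet_score = 8 gives recovery_index = -25.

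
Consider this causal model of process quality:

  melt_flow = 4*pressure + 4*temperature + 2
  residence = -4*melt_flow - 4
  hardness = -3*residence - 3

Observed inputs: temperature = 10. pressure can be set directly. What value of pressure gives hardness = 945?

Substituting into the melt_flow equation gives melt_flow = 4*pressure + 42.
Substituting into the residence equation gives residence = -16*pressure - 172.
hardness becomes 48*pressure + 513.
Solve 48*pressure + 513 = 945: pressure = (945 - 513) / 48 = 9.

pressure = 9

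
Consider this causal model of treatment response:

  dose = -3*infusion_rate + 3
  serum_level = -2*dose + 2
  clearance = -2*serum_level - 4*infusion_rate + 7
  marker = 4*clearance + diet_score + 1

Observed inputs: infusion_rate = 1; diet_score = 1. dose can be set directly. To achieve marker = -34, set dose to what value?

Intervening on dose fixes its value directly, overriding its dependence on infusion_rate.
Substituting into the clearance equation gives clearance = 4*dose - 1.
marker becomes 16*dose - 2.
Solve 16*dose - 2 = -34: dose = (-34 + 2) / 16 = -2.

dose = -2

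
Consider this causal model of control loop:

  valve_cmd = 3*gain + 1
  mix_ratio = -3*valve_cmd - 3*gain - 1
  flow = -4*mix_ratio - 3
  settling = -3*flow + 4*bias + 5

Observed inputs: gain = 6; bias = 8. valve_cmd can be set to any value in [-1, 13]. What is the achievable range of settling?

-650 to -146

Intervening on valve_cmd fixes its value directly, overriding its dependence on gain.
Substituting into the mix_ratio equation gives mix_ratio = -3*valve_cmd - 19.
Substituting into the flow equation gives flow = 12*valve_cmd + 73.
Substituting into the settling equation gives settling = -36*valve_cmd - 182.
Linear in valve_cmd, so extremes are at the endpoints: valve_cmd = -1 gives settling = -146; valve_cmd = 13 gives settling = -650.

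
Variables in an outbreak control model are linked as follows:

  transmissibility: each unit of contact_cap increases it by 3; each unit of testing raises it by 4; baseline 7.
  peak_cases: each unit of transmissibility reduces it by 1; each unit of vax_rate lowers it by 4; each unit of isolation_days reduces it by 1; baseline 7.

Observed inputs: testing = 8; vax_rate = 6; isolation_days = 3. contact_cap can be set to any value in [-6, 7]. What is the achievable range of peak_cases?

Substituting into the transmissibility equation gives transmissibility = 3*contact_cap + 39.
Substituting into the peak_cases equation gives peak_cases = -3*contact_cap - 59.
Linear in contact_cap, so extremes are at the endpoints: contact_cap = -6 gives peak_cases = -41; contact_cap = 7 gives peak_cases = -80.

-80 to -41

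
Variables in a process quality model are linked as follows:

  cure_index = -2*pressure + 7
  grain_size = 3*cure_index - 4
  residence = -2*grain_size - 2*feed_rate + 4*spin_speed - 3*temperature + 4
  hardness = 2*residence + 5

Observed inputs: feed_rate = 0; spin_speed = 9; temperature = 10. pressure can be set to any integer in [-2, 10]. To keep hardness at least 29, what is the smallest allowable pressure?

Substituting into the grain_size equation gives grain_size = -6*pressure + 17.
Substituting into the residence equation gives residence = 12*pressure - 24.
Substituting into the hardness equation gives hardness = 24*pressure - 43.
Require 24*pressure - 43 ≥ 29, so pressure ≥ 3.
The smallest integer in [-2, 10] satisfying this is 3.

pressure = 3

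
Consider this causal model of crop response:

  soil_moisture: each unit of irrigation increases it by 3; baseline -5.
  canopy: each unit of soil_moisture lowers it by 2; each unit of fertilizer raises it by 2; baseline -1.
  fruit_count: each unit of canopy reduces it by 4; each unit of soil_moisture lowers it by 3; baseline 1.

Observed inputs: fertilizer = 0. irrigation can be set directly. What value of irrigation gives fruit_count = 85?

irrigation = 7

Substituting into the canopy equation gives canopy = -6*irrigation + 9.
Substituting into the fruit_count equation gives fruit_count = 15*irrigation - 20.
Solve 15*irrigation - 20 = 85: irrigation = (85 + 20) / 15 = 7.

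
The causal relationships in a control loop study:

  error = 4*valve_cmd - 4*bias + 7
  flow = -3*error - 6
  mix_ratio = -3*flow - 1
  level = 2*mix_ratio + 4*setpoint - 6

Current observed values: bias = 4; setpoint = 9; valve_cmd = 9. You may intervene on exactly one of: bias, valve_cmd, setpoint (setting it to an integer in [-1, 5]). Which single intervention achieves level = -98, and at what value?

Intervening on bias: level = -72*bias + 838. Reaching -98 requires bias = 13, outside [-1, 5].
Intervening on valve_cmd: with other inputs at their observed values, level = 72*valve_cmd - 98. Solving for -98 gives valve_cmd = 0, within [-1, 5].
Intervening on setpoint: level = 4*setpoint + 514. Reaching -98 requires setpoint = -153, outside [-1, 5].

set valve_cmd = 0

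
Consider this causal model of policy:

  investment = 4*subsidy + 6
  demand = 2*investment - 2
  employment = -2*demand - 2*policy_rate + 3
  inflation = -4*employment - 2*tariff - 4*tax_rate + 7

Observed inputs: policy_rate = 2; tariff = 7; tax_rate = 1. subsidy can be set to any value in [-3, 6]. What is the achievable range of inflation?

-119 to 457

Substituting into the demand equation gives demand = 8*subsidy + 10.
This gives employment = -16*subsidy - 21.
So inflation = 64*subsidy + 73.
Linear in subsidy, so extremes are at the endpoints: subsidy = -3 gives inflation = -119; subsidy = 6 gives inflation = 457.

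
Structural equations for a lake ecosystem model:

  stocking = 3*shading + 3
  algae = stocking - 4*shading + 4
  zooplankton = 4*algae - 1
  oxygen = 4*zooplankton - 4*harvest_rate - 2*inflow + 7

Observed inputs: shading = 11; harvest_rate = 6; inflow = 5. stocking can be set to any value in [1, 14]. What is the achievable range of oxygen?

Intervening on stocking fixes its value directly, overriding its dependence on shading.
Substituting into the algae equation gives algae = stocking - 40.
zooplankton becomes 4*stocking - 161.
So oxygen = 16*stocking - 671.
Linear in stocking, so extremes are at the endpoints: stocking = 1 gives oxygen = -655; stocking = 14 gives oxygen = -447.

-655 to -447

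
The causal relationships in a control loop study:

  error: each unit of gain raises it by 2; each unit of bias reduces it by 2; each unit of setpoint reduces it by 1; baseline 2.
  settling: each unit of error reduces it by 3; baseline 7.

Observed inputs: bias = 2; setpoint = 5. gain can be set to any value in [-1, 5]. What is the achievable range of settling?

Substituting into the error equation gives error = 2*gain - 7.
Substituting into the settling equation gives settling = -6*gain + 28.
Linear in gain, so extremes are at the endpoints: gain = -1 gives settling = 34; gain = 5 gives settling = -2.

-2 to 34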